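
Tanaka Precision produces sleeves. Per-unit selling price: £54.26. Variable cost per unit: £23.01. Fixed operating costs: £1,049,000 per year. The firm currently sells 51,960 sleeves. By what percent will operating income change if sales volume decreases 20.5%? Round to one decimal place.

Total contribution margin = 51,960 × £31.25 = £1,623,750.00.
EBIT = £1,623,750.00 − £1,049,000 = £574,750.00.
Degree of operating leverage = £1,623,750.00 / £574,750.00 = 2.8251.
So EBIT moves 2.8251 × (-20.5%) = -57.9%.

-57.9%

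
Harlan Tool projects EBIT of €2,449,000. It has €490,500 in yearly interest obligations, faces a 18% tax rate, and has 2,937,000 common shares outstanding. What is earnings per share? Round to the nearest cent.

Pre-tax income = €2,449,000 − €490,500.00 = €1,958,500.00.
After tax at 18%: net income = €1,958,500.00 × 0.82 = €1,605,970.00.
EPS = €1,605,970.00 ÷ 2,937,000 = €0.55.

€0.55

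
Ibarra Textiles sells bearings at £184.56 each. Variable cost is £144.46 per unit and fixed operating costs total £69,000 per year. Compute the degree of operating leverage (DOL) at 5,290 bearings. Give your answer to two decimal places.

Total contribution margin = 5,290 × £40.10 = £212,129.00.
Operating income = contribution − fixed costs = £212,129.00 − £69,000 = £143,129.00.
Degree of operating leverage = £212,129.00 / £143,129.00 = 1.4821.

1.48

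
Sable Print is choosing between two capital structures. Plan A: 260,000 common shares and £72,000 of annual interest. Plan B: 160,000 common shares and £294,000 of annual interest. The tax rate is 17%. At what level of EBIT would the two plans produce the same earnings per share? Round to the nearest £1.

£649,200

At indifference, (EBIT − 72,000)(1 − t)/260,000 = (EBIT − 294,000)(1 − t)/160,000.
Cancelling (1 − t) and cross-multiplying: 160,000·(EBIT − 72,000) = 260,000·(EBIT − 294,000).
EBIT × (260,000 − 160,000) = 294,000 × 260,000 − 72,000 × 160,000 = 64,920,000,000, so EBIT = 64,920,000,000 ÷ 100,000 = 649,200.00.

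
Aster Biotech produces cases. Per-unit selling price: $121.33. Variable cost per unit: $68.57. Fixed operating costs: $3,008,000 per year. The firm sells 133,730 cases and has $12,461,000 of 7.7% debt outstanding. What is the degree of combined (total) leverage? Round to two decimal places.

Total contribution margin = 133,730 × $52.76 = $7,055,594.80.
Operating income = contribution − fixed costs = $7,055,594.80 − $3,008,000 = $4,047,594.80. Interest = $959,497.00.
DOL = $7,055,594.80 ÷ $4,047,594.80 = 1.7432; DFL = $4,047,594.80 ÷ $3,088,097.80 = 1.3107.
DCL = DOL × DFL = 1.7432 × 1.3107 = 2.2848.

2.28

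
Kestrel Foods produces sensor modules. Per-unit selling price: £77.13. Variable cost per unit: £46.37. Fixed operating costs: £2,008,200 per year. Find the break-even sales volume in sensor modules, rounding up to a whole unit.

65,287 sensor modules

Each unit contributes £77.13 − £46.37 = £30.76.
Break-even Q = £2,008,200 / £30.76 = 65,286.09 → 65,287 sensor modules.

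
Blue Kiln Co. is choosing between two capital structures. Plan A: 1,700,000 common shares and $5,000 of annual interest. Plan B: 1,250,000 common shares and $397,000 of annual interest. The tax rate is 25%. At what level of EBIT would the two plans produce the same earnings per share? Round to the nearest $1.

Set EPS_A = EPS_B: (EBIT − $5,000)(1 − 0.25) ÷ 1,700,000 = (EBIT − $397,000)(1 − 0.25) ÷ 1,250,000.
Cancelling (1 − t) and cross-multiplying: 1,250,000·(EBIT − 5,000) = 1,700,000·(EBIT − 397,000).
EBIT × (1,700,000 − 1,250,000) = 397,000 × 1,700,000 − 5,000 × 1,250,000 = 668,650,000,000, so EBIT = 668,650,000,000 ÷ 450,000 = 1,485,888.89.

$1,485,889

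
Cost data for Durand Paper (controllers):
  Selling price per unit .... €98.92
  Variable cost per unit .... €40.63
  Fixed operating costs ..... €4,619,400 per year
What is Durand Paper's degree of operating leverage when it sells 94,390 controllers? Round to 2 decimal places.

6.23

Total contribution margin = 94,390 × €58.29 = €5,501,993.10.
EBIT = €5,501,993.10 − €4,619,400 = €882,593.10.
So DOL = total CM / EBIT = €5,501,993.10 / €882,593.10 = 6.2339.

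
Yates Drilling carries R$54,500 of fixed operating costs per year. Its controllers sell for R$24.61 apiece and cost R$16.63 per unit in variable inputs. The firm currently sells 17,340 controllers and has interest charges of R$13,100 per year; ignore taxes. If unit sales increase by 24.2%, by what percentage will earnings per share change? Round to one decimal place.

+47.3%

Contribution at this volume is 17,340 × R$7.98 = R$138,373.20.
EBIT = R$138,373.20 − R$54,500 = R$83,873.20.
Interest = R$13,100.00, so EBIT − I = R$70,773.20.
Degree of combined leverage = contribution ÷ (EBIT − I) = R$138,373.20 ÷ R$70,773.20 = 1.9552.
%ΔEPS = DCL × %ΔSales = 1.9552 × +24.2% = +47.3%.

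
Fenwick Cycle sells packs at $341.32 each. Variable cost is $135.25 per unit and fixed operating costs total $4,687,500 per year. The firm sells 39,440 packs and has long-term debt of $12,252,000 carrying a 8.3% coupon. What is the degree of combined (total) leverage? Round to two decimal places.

Contribution at this volume is 39,440 × $206.07 = $8,127,400.80.
EBIT = $8,127,400.80 − $4,687,500 = $3,439,900.80. Interest = $1,016,916.00.
DOL = $8,127,400.80 ÷ $3,439,900.80 = 2.3627; DFL = $3,439,900.80 ÷ $2,422,984.80 = 1.4197.
DCL = DOL × DFL = 2.3627 × 1.4197 = 3.3543.

3.35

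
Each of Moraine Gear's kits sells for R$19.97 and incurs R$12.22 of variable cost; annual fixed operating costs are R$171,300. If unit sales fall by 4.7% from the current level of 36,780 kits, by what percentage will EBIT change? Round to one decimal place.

-11.8%

Contribution at this volume is 36,780 × R$7.75 = R$285,045.00.
EBIT = R$285,045.00 − R$171,300 = R$113,745.00.
So DOL = total CM / EBIT = R$285,045.00 / R$113,745.00 = 2.5060.
Operating income changes by 2.5060 × -4.7% = -11.8%.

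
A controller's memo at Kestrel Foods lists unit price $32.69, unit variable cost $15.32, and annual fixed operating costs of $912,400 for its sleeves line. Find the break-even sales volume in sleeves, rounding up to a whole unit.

Contribution margin per unit = $32.69 − $15.32 = $17.37.
Break-even volume = fixed costs ÷ CM per unit = $912,400 ÷ $17.37 = 52,527.35, so 52,528 sleeves.

52,528 sleeves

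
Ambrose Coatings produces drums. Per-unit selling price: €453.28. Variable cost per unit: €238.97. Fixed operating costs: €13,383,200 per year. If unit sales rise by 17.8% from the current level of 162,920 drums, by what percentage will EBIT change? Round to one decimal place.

+28.9%

Contribution at this volume is 162,920 × €214.31 = €34,915,385.20.
Operating income = contribution − fixed costs = €34,915,385.20 − €13,383,200 = €21,532,185.20.
So DOL = total CM / EBIT = €34,915,385.20 / €21,532,185.20 = 1.6215.
%ΔEBIT = DOL × %ΔSales = 1.6215 × +17.8% = +28.9%.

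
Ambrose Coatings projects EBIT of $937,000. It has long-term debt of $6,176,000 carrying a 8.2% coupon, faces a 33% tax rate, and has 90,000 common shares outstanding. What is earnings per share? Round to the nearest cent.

Pre-tax income = $937,000 − $506,432.00 = $430,568.00.
After tax at 33%: net income = $430,568.00 × 0.67 = $288,480.56.
EPS = $288,480.56 ÷ 90,000 = $3.21.

$3.21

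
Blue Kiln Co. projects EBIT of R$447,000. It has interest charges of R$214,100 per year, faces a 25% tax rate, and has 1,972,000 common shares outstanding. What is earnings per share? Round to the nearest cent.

R$0.09

Pre-tax income = R$447,000 − R$214,100.00 = R$232,900.00.
After tax at 25%: net income = R$232,900.00 × 0.75 = R$174,675.00.
Per share: R$174,675.00 / 1,972,000 shares = R$0.09.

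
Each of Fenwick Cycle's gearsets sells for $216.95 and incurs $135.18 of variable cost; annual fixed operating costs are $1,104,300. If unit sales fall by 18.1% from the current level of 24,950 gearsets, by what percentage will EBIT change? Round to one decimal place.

-39.5%

Contribution at this volume is 24,950 × $81.77 = $2,040,161.50.
Subtracting fixed costs: EBIT = $2,040,161.50 − $1,104,300 = $935,861.50.
So DOL = total CM / EBIT = $2,040,161.50 / $935,861.50 = 2.1800.
So EBIT moves 2.1800 × (-18.1%) = -39.5%.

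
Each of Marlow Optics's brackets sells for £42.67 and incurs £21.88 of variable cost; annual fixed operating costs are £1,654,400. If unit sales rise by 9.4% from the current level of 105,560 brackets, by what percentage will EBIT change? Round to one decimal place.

Total contribution margin = 105,560 × £20.79 = £2,194,592.40.
Operating income = contribution − fixed costs = £2,194,592.40 − £1,654,400 = £540,192.40.
Degree of operating leverage = £2,194,592.40 / £540,192.40 = 4.0626.
%ΔEBIT = DOL × %ΔSales = 4.0626 × +9.4% = +38.2%.

+38.2%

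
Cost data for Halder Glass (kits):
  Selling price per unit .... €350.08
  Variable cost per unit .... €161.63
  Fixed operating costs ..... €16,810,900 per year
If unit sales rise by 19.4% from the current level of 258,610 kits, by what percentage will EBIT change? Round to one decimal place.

Contribution at this volume is 258,610 × €188.45 = €48,735,054.50.
Operating income = contribution − fixed costs = €48,735,054.50 − €16,810,900 = €31,924,154.50.
DOL = contribution ÷ EBIT = €48,735,054.50 ÷ €31,924,154.50 = 1.5266.
Operating income changes by 1.5266 × +19.4% = +29.6%.

+29.6%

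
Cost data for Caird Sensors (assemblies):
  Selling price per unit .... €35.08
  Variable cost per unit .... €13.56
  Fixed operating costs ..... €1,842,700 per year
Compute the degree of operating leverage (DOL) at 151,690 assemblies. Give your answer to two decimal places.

2.30

At 151,690 units, contribution = 151,690 × €21.52 = €3,264,368.80.
Operating income = contribution − fixed costs = €3,264,368.80 − €1,842,700 = €1,421,668.80.
Degree of operating leverage = €3,264,368.80 / €1,421,668.80 = 2.2962.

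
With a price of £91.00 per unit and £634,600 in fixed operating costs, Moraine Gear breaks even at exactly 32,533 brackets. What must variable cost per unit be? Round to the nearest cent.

£71.49

At break-even, FC = Q × (P − VC), so P − VC = £634,600 ÷ 32,533 = £19.5063.
Hence VC = price − CM = £91.00 − £19.5063 = £71.49.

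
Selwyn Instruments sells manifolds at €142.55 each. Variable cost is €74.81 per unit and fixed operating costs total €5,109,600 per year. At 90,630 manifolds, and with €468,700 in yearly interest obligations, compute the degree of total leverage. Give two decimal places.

At 90,630 units, contribution = 90,630 × €67.74 = €6,139,276.20.
Operating income = contribution − fixed costs = €6,139,276.20 − €5,109,600 = €1,029,676.20. Interest = €468,700.00.
DOL = €6,139,276.20 ÷ €1,029,676.20 = 5.9623; DFL = €1,029,676.20 ÷ €560,976.20 = 1.8355.
Combined leverage = 5.9623 × 1.8355 = 10.9438.

10.94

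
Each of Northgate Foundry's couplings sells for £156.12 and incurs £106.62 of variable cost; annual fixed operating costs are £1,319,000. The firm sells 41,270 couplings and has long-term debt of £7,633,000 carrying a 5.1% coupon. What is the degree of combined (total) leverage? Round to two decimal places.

Total contribution margin = 41,270 × £49.50 = £2,042,865.00.
Subtracting fixed costs: EBIT = £2,042,865.00 − £1,319,000 = £723,865.00. Interest = £389,283.00, so EBIT − I = £334,582.00.
DCL = contribution ÷ (EBIT − I) = £2,042,865.00 ÷ £334,582.00 = 6.1057.

6.11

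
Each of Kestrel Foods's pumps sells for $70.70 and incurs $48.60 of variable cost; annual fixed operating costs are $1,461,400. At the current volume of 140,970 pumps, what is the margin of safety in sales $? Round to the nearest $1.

Unit CM = price − variable cost = $70.70 − $48.60 = $22.10. Break-even units = $1,461,400 ÷ $22.10 = 66,126.70; break-even revenue = 66,126.70 × $70.70 = $4,675,157.47.
Current sales = 140,970 × $70.70 = $9,966,579.00.
Margin of safety = $9,966,579.00 − $4,675,157.47 = $5,291,422.

$5,291,422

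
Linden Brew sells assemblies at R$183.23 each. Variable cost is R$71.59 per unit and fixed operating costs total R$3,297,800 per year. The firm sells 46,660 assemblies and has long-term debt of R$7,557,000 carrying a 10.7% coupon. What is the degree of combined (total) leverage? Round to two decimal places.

Contribution at this volume is 46,660 × R$111.64 = R$5,209,122.40.
EBIT = R$5,209,122.40 − R$3,297,800 = R$1,911,322.40. Interest = R$808,599.00, so EBIT − I = R$1,102,723.40.
Degree of total leverage = total CM / (EBIT − interest) = R$5,209,122.40 / R$1,102,723.40 = 4.7239.

4.72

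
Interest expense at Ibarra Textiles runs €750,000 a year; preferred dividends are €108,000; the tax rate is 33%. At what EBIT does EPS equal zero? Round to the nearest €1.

€911,194

Preferred dividends are paid after tax, so their pre-tax equivalent is €108,000 ÷ (1 − 0.33) = €161,194.03.
EPS = 0 when EBIT covers interest plus the pre-tax preferred burden: €750,000 + €161,194.03 = €911,194.03.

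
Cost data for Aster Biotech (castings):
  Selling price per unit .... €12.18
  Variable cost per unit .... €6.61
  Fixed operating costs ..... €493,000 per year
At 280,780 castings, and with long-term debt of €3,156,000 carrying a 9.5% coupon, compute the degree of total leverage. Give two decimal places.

2.03

At 280,780 units, contribution = 280,780 × €5.57 = €1,563,944.60.
Subtracting fixed costs: EBIT = €1,563,944.60 − €493,000 = €1,070,944.60. Interest = €299,820.00.
DOL = €1,563,944.60 ÷ €1,070,944.60 = 1.4603; DFL = €1,070,944.60 ÷ €771,124.60 = 1.3888.
DCL = DOL × DFL = 1.4603 × 1.3888 = 2.0281.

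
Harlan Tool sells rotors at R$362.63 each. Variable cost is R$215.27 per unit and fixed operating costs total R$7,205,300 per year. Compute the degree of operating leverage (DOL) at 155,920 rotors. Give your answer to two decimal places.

1.46

Contribution at this volume is 155,920 × R$147.36 = R$22,976,371.20.
EBIT = R$22,976,371.20 − R$7,205,300 = R$15,771,071.20.
Degree of operating leverage = R$22,976,371.20 / R$15,771,071.20 = 1.4569.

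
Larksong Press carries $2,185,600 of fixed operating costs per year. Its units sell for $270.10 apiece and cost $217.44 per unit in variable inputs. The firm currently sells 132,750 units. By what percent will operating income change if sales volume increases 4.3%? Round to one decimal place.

Total contribution margin = 132,750 × $52.66 = $6,990,615.00.
Subtracting fixed costs: EBIT = $6,990,615.00 − $2,185,600 = $4,805,015.00.
Degree of operating leverage = $6,990,615.00 / $4,805,015.00 = 1.4549.
%ΔEBIT = DOL × %ΔSales = 1.4549 × +4.3% = +6.3%.

+6.3%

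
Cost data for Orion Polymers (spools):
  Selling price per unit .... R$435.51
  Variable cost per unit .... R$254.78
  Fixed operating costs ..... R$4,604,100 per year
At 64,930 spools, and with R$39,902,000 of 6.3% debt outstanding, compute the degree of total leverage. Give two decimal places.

Contribution at this volume is 64,930 × R$180.73 = R$11,734,798.90.
Operating income = contribution − fixed costs = R$11,734,798.90 − R$4,604,100 = R$7,130,698.90. Interest = R$2,513,826.00, so EBIT − I = R$4,616,872.90.
DCL = contribution ÷ (EBIT − I) = R$11,734,798.90 ÷ R$4,616,872.90 = 2.5417.

2.54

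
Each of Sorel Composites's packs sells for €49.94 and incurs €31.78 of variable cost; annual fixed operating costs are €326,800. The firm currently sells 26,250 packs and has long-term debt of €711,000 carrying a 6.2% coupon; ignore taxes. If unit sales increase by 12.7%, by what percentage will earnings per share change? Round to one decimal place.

+57.2%

Total contribution margin = 26,250 × €18.16 = €476,700.00.
Operating income = contribution − fixed costs = €476,700.00 − €326,800 = €149,900.00.
After interest of €44,082.00, pre-tax earnings = €105,818.00.
DCL = total CM / (EBIT − I) = €476,700.00 / €105,818.00 = 4.5049.
%ΔEPS = DCL × %ΔSales = 4.5049 × +12.7% = +57.2%.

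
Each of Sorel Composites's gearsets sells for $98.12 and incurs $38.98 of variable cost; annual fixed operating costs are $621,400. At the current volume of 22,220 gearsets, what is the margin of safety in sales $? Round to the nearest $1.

$1,149,253

Unit CM = price − variable cost = $98.12 − $38.98 = $59.14. Break-even units = $621,400 ÷ $59.14 = 10,507.27; break-even revenue = 10,507.27 × $98.12 = $1,030,973.42.
Current sales = 22,220 × $98.12 = $2,180,226.40.
Margin of safety = $2,180,226.40 − $1,030,973.42 = $1,149,253.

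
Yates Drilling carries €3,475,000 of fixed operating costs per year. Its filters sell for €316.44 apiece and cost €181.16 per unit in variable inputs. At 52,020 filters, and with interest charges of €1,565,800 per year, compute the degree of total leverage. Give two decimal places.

3.52

Total contribution margin = 52,020 × €135.28 = €7,037,265.60.
Subtracting fixed costs: EBIT = €7,037,265.60 − €3,475,000 = €3,562,265.60. Interest = €1,565,800.00.
DOL = €7,037,265.60 ÷ €3,562,265.60 = 1.9755; DFL = €3,562,265.60 ÷ €1,996,465.60 = 1.7843.
Combined leverage = 1.9755 × 1.7843 = 3.5249.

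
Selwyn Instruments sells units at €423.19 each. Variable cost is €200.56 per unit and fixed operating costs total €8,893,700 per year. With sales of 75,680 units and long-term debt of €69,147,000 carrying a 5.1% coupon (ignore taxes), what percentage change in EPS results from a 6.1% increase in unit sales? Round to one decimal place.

+23.2%

Contribution at this volume is 75,680 × €222.63 = €16,848,638.40.
EBIT = €16,848,638.40 − €8,893,700 = €7,954,938.40.
After interest of €3,526,497.00, pre-tax earnings = €4,428,441.40.
DCL = total CM / (EBIT − I) = €16,848,638.40 / €4,428,441.40 = 3.8046.
EPS therefore changes by 3.8046 × (+6.1%) = +23.2%.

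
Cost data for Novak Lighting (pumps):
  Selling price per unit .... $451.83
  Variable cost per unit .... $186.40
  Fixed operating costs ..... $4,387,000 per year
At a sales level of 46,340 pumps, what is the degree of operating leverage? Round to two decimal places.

Contribution at this volume is 46,340 × $265.43 = $12,300,026.20.
Subtracting fixed costs: EBIT = $12,300,026.20 − $4,387,000 = $7,913,026.20.
So DOL = total CM / EBIT = $12,300,026.20 / $7,913,026.20 = 1.5544.

1.55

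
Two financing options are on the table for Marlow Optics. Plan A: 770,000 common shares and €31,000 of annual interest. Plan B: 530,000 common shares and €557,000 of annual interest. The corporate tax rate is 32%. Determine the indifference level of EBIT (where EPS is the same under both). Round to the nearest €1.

€1,718,583

Set EPS_A = EPS_B: (EBIT − €31,000)(1 − 0.32) ÷ 770,000 = (EBIT − €557,000)(1 − 0.32) ÷ 530,000.
Cancelling (1 − t) and cross-multiplying: 530,000·(EBIT − 31,000) = 770,000·(EBIT − 557,000).
EBIT × (770,000 − 530,000) = 557,000 × 770,000 − 31,000 × 530,000 = 412,460,000,000, so EBIT = 412,460,000,000 ÷ 240,000 = 1,718,583.33.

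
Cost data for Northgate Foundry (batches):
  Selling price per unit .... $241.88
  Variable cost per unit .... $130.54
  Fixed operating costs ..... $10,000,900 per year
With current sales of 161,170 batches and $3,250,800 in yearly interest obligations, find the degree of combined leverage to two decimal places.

3.82

Contribution at this volume is 161,170 × $111.34 = $17,944,667.80.
Operating income = contribution − fixed costs = $17,944,667.80 − $10,000,900 = $7,943,767.80. Interest = $3,250,800.00, so EBIT − I = $4,692,967.80.
Degree of total leverage = total CM / (EBIT − interest) = $17,944,667.80 / $4,692,967.80 = 3.8237.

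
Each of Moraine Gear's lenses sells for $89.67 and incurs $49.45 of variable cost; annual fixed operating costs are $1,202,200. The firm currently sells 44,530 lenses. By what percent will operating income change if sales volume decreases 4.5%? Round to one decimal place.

Total contribution margin = 44,530 × $40.22 = $1,790,996.60.
EBIT = $1,790,996.60 − $1,202,200 = $588,796.60.
Degree of operating leverage = $1,790,996.60 / $588,796.60 = 3.0418.
%ΔEBIT = DOL × %ΔSales = 3.0418 × -4.5% = -13.7%.

-13.7%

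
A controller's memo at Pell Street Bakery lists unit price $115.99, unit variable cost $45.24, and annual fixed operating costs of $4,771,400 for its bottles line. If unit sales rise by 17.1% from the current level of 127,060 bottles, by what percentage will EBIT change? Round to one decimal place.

+36.4%

Total contribution margin = 127,060 × $70.75 = $8,989,495.00.
Operating income = contribution − fixed costs = $8,989,495.00 − $4,771,400 = $4,218,095.00.
Degree of operating leverage = $8,989,495.00 / $4,218,095.00 = 2.1312.
So EBIT moves 2.1312 × (+17.1%) = +36.4%.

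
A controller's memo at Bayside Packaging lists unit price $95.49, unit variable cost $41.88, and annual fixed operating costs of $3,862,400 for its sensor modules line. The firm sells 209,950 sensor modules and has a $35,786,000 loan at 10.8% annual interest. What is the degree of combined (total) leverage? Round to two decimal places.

Contribution at this volume is 209,950 × $53.61 = $11,255,419.50.
Subtracting fixed costs: EBIT = $11,255,419.50 − $3,862,400 = $7,393,019.50. Interest = $3,864,888.00.
DOL = $11,255,419.50 ÷ $7,393,019.50 = 1.5224; DFL = $7,393,019.50 ÷ $3,528,131.50 = 2.0954.
Combined leverage = 1.5224 × 2.0954 = 3.1900.

3.19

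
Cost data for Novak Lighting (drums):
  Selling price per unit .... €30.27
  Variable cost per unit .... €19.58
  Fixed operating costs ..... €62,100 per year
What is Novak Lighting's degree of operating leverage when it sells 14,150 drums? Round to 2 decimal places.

1.70

At 14,150 units, contribution = 14,150 × €10.69 = €151,263.50.
Operating income = contribution − fixed costs = €151,263.50 − €62,100 = €89,163.50.
Degree of operating leverage = €151,263.50 / €89,163.50 = 1.6965.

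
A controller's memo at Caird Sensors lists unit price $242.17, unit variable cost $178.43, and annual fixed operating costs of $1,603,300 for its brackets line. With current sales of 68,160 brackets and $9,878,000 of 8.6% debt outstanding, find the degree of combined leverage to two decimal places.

Total contribution margin = 68,160 × $63.74 = $4,344,518.40.
Subtracting fixed costs: EBIT = $4,344,518.40 − $1,603,300 = $2,741,218.40. Interest = $849,508.00, so EBIT − I = $1,891,710.40.
Degree of total leverage = total CM / (EBIT − interest) = $4,344,518.40 / $1,891,710.40 = 2.2966.

2.30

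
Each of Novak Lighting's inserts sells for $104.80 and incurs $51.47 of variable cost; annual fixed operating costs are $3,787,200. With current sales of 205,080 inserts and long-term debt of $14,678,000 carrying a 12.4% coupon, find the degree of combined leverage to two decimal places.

2.05

Contribution at this volume is 205,080 × $53.33 = $10,936,916.40.
Operating income = contribution − fixed costs = $10,936,916.40 − $3,787,200 = $7,149,716.40. Interest = $1,820,072.00, so EBIT − I = $5,329,644.40.
DCL = contribution ÷ (EBIT − I) = $10,936,916.40 ÷ $5,329,644.40 = 2.0521.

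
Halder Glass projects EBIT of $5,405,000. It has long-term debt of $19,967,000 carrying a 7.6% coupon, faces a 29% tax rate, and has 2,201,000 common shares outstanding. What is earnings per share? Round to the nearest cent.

Interest = $1,517,492.00, so EBT = $5,405,000 − $1,517,492.00 = $3,887,508.00.
Net income = $3,887,508.00 × (1 − 0.29) = $2,760,130.68.
Per share: $2,760,130.68 / 2,201,000 shares = $1.25.

$1.25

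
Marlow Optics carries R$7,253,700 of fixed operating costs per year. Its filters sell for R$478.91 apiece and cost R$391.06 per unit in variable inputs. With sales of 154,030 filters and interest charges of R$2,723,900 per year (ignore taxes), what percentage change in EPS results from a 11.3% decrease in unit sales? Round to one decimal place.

At 154,030 units, contribution = 154,030 × R$87.85 = R$13,531,535.50.
EBIT = R$13,531,535.50 − R$7,253,700 = R$6,277,835.50.
After interest of R$2,723,900.00, pre-tax earnings = R$3,553,935.50.
DCL = total CM / (EBIT − I) = R$13,531,535.50 / R$3,553,935.50 = 3.8075.
EPS therefore changes by 3.8075 × (-11.3%) = -43.0%.

-43.0%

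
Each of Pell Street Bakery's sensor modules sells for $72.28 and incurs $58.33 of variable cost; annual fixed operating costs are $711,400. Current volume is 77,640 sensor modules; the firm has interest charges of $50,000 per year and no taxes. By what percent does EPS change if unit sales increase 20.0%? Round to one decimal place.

Contribution at this volume is 77,640 × $13.95 = $1,083,078.00.
EBIT = $1,083,078.00 − $711,400 = $371,678.00.
After interest of $50,000.00, pre-tax earnings = $321,678.00.
Degree of combined leverage = contribution ÷ (EBIT − I) = $1,083,078.00 ÷ $321,678.00 = 3.3670.
EPS therefore changes by 3.3670 × (+20.0%) = +67.3%.

+67.3%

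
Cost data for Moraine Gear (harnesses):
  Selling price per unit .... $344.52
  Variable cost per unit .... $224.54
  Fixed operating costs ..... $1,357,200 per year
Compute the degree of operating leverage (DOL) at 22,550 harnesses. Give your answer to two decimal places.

2.01

Total contribution margin = 22,550 × $119.98 = $2,705,549.00.
Subtracting fixed costs: EBIT = $2,705,549.00 − $1,357,200 = $1,348,349.00.
Degree of operating leverage = $2,705,549.00 / $1,348,349.00 = 2.0066.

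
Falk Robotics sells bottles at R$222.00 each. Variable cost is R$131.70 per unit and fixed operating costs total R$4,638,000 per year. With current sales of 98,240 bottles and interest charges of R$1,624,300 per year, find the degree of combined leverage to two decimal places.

Total contribution margin = 98,240 × R$90.30 = R$8,871,072.00.
Operating income = contribution − fixed costs = R$8,871,072.00 − R$4,638,000 = R$4,233,072.00. Interest = R$1,624,300.00.
DOL = R$8,871,072.00 ÷ R$4,233,072.00 = 2.0957; DFL = R$4,233,072.00 ÷ R$2,608,772.00 = 1.6226.
DCL = DOL × DFL = 2.0957 × 1.6226 = 3.4005.

3.40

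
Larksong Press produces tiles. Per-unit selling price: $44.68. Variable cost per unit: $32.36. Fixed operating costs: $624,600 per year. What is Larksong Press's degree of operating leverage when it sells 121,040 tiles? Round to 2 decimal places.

At 121,040 units, contribution = 121,040 × $12.32 = $1,491,212.80.
EBIT = $1,491,212.80 − $624,600 = $866,612.80.
So DOL = total CM / EBIT = $1,491,212.80 / $866,612.80 = 1.7207.

1.72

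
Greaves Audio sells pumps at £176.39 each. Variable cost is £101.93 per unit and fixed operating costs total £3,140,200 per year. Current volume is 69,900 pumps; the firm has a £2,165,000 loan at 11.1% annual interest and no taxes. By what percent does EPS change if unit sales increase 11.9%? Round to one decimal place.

+34.0%

Total contribution margin = 69,900 × £74.46 = £5,204,754.00.
Subtracting fixed costs: EBIT = £5,204,754.00 − £3,140,200 = £2,064,554.00.
After interest of £240,315.00, pre-tax earnings = £1,824,239.00.
DCL = total CM / (EBIT − I) = £5,204,754.00 / £1,824,239.00 = 2.8531.
%ΔEPS = DCL × %ΔSales = 2.8531 × +11.9% = +34.0%.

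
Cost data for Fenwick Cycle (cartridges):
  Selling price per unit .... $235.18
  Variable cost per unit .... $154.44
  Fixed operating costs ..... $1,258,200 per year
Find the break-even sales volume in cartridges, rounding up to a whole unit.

15,584 cartridges

Contribution margin per unit = $235.18 − $154.44 = $80.74.
Units to break even: $1,258,200 ÷ $80.74 = 15,583.35, rounded up to 15,584.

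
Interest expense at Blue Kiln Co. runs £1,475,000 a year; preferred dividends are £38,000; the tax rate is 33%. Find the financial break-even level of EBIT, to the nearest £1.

£1,531,716

Preferred dividends are paid after tax, so their pre-tax equivalent is £38,000 ÷ (1 − 0.33) = £56,716.42.
EPS = 0 when EBIT covers interest plus the pre-tax preferred burden: £1,475,000 + £56,716.42 = £1,531,716.42.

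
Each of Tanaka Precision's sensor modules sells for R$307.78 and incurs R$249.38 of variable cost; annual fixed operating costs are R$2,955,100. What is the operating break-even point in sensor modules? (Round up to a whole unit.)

Contribution margin per unit = R$307.78 − R$249.38 = R$58.40.
Break-even volume = fixed costs ÷ CM per unit = R$2,955,100 ÷ R$58.40 = 50,601.03, so 50,602 sensor modules.

50,602 sensor modules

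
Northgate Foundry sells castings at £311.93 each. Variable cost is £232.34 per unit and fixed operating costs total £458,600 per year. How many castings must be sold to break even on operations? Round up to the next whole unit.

Unit CM = price − variable cost = £311.93 − £232.34 = £79.59.
Units to break even: £458,600 ÷ £79.59 = 5,762.03, rounded up to 5,763.

5,763 castings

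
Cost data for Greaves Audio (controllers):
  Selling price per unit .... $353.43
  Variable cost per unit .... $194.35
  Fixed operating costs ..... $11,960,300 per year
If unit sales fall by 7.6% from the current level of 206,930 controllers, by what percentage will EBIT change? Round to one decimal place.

At 206,930 units, contribution = 206,930 × $159.08 = $32,918,424.40.
Subtracting fixed costs: EBIT = $32,918,424.40 − $11,960,300 = $20,958,124.40.
DOL = contribution ÷ EBIT = $32,918,424.40 ÷ $20,958,124.40 = 1.5707.
%ΔEBIT = DOL × %ΔSales = 1.5707 × -7.6% = -11.9%.

-11.9%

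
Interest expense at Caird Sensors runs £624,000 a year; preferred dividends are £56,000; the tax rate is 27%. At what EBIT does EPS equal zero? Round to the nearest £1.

£700,712

Grossing the preferred dividend up to pre-tax terms: £56,000 / (1 − 0.27) = £76,712.33.
EPS = 0 when EBIT covers interest plus the pre-tax preferred burden: £624,000 + £76,712.33 = £700,712.33.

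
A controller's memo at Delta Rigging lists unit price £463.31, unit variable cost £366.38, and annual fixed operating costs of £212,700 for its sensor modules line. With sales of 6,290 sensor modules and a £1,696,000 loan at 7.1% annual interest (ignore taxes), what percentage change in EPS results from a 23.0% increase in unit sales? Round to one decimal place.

Contribution at this volume is 6,290 × £96.93 = £609,689.70.
EBIT = £609,689.70 − £212,700 = £396,989.70.
Interest = £120,416.00, so EBIT − I = £276,573.70.
DCL = total CM / (EBIT − I) = £609,689.70 / £276,573.70 = 2.2044.
%ΔEPS = DCL × %ΔSales = 2.2044 × +23.0% = +50.7%.

+50.7%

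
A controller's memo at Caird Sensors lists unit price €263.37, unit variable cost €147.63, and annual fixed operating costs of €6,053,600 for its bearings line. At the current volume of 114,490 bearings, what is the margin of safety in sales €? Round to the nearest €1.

Contribution margin per unit = €263.37 − €147.63 = €115.74. Break-even units = €6,053,600 ÷ €115.74 = 52,303.44; break-even revenue = 52,303.44 × €263.37 = €13,775,156.66.
Current sales = 114,490 × €263.37 = €30,153,231.30.
Margin of safety = €30,153,231.30 − €13,775,156.66 = €16,378,075.

€16,378,075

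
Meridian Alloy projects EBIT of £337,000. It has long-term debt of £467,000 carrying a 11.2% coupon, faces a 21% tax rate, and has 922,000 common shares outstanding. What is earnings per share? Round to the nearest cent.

Pre-tax income = £337,000 − £52,304.00 = £284,696.00.
Net income = £284,696.00 × (1 − 0.21) = £224,909.84.
EPS = £224,909.84 ÷ 922,000 = £0.24.

£0.24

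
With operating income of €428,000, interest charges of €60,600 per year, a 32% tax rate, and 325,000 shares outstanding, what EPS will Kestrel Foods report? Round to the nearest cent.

Interest = €60,600.00, so EBT = €428,000 − €60,600.00 = €367,400.00.
Net income = €367,400.00 × (1 − 0.32) = €249,832.00.
Per share: €249,832.00 / 325,000 shares = €0.77.

€0.77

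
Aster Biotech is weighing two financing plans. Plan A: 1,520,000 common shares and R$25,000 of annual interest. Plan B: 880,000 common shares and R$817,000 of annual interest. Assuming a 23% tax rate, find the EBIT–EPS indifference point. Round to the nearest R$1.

Set EPS_A = EPS_B: (EBIT − R$25,000)(1 − 0.23) ÷ 1,520,000 = (EBIT − R$817,000)(1 − 0.23) ÷ 880,000.
The (1 − t) factor cancels: (EBIT − 25,000) × 880,000 = (EBIT − 817,000) × 1,520,000.
Solving, EBIT = (817,000·1,520,000 − 25,000·880,000) / (1,520,000 − 880,000) = 1,219,840,000,000 / 640,000 = 1,906,000.00.

R$1,906,000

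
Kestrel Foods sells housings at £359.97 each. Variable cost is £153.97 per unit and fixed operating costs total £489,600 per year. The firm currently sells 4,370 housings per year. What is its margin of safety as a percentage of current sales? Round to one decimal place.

Contribution margin per unit = £359.97 − £153.97 = £206.00. Break-even units = £489,600 ÷ £206.00 = 2,376.70; break-even revenue = 2,376.70 × £359.97 = £855,540.35.
Actual sales revenue = 4,370 × £359.97 = £1,573,068.90.
Margin of safety = (£1,573,068.90 − £855,540.35) ÷ £1,573,068.90 = 45.6%.

45.6%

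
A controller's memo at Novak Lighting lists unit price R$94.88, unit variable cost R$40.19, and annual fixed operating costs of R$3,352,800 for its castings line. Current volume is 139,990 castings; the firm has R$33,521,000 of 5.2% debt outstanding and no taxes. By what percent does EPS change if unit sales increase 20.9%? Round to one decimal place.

Total contribution margin = 139,990 × R$54.69 = R$7,656,053.10.
Subtracting fixed costs: EBIT = R$7,656,053.10 − R$3,352,800 = R$4,303,253.10.
After interest of R$1,743,092.00, pre-tax earnings = R$2,560,161.10.
Degree of combined leverage = contribution ÷ (EBIT − I) = R$7,656,053.10 ÷ R$2,560,161.10 = 2.9905.
%ΔEPS = DCL × %ΔSales = 2.9905 × +20.9% = +62.5%.

+62.5%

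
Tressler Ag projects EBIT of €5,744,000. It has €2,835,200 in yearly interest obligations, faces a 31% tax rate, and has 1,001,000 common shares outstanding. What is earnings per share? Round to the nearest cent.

€2.01

Pre-tax income = €5,744,000 − €2,835,200.00 = €2,908,800.00.
After tax at 31%: net income = €2,908,800.00 × 0.69 = €2,007,072.00.
EPS = €2,007,072.00 ÷ 1,001,000 = €2.01.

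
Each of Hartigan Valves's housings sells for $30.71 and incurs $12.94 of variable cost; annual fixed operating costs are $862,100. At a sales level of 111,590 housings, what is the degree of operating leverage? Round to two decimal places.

Total contribution margin = 111,590 × $17.77 = $1,982,954.30.
Subtracting fixed costs: EBIT = $1,982,954.30 − $862,100 = $1,120,854.30.
DOL = contribution ÷ EBIT = $1,982,954.30 ÷ $1,120,854.30 = 1.7691.

1.77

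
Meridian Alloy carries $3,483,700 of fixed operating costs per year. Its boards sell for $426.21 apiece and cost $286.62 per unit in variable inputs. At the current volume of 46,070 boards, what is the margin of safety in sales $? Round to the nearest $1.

$8,998,717

Each unit contributes $426.21 − $286.62 = $139.59. Break-even units = $3,483,700 ÷ $139.59 = 24,956.66; break-even revenue = 24,956.66 × $426.21 = $10,636,777.54.
Actual sales revenue = 46,070 × $426.21 = $19,635,494.70.
Margin of safety = $19,635,494.70 − $10,636,777.54 = $8,998,717.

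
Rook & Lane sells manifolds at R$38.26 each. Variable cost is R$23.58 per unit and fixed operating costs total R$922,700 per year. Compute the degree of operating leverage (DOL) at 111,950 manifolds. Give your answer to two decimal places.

Contribution at this volume is 111,950 × R$14.68 = R$1,643,426.00.
EBIT = R$1,643,426.00 − R$922,700 = R$720,726.00.
So DOL = total CM / EBIT = R$1,643,426.00 / R$720,726.00 = 2.2802.

2.28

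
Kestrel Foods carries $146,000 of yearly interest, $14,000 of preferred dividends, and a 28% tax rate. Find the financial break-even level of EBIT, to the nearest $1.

$165,444

Preferred dividends are paid after tax, so their pre-tax equivalent is $14,000 ÷ (1 − 0.28) = $19,444.44.
EPS = 0 when EBIT covers interest plus the pre-tax preferred burden: $146,000 + $19,444.44 = $165,444.44.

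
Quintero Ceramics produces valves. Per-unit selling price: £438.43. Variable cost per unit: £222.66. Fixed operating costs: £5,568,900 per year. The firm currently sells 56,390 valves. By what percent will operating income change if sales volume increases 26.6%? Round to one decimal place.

+49.0%

Contribution at this volume is 56,390 × £215.77 = £12,167,270.30.
Subtracting fixed costs: EBIT = £12,167,270.30 − £5,568,900 = £6,598,370.30.
DOL = contribution ÷ EBIT = £12,167,270.30 ÷ £6,598,370.30 = 1.8440.
So EBIT moves 1.8440 × (+26.6%) = +49.0%.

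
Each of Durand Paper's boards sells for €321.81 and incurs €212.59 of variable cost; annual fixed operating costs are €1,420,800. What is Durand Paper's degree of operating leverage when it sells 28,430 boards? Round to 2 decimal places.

At 28,430 units, contribution = 28,430 × €109.22 = €3,105,124.60.
Subtracting fixed costs: EBIT = €3,105,124.60 − €1,420,800 = €1,684,324.60.
So DOL = total CM / EBIT = €3,105,124.60 / €1,684,324.60 = 1.8435.

1.84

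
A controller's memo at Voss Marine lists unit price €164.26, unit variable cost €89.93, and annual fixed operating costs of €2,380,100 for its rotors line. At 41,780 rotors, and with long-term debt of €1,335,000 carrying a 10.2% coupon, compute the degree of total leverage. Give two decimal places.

5.27

At 41,780 units, contribution = 41,780 × €74.33 = €3,105,507.40.
Subtracting fixed costs: EBIT = €3,105,507.40 − €2,380,100 = €725,407.40. Interest = €136,170.00.
DOL = €3,105,507.40 ÷ €725,407.40 = 4.2811; DFL = €725,407.40 ÷ €589,237.40 = 1.2311.
Combined leverage = 4.2811 × 1.2311 = 5.2705.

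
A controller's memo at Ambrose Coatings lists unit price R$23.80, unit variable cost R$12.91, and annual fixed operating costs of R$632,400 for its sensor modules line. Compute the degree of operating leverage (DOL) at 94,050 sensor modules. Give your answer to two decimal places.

2.61

Total contribution margin = 94,050 × R$10.89 = R$1,024,204.50.
Subtracting fixed costs: EBIT = R$1,024,204.50 − R$632,400 = R$391,804.50.
Degree of operating leverage = R$1,024,204.50 / R$391,804.50 = 2.6141.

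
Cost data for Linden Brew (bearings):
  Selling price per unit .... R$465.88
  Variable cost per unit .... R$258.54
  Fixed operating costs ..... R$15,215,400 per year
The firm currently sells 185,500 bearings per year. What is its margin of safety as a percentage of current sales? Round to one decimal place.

60.4%

Unit CM = price − variable cost = R$465.88 − R$258.54 = R$207.34. Break-even units = R$15,215,400 ÷ R$207.34 = 73,383.81; break-even revenue = 73,383.81 × R$465.88 = R$34,188,051.28.
Actual sales revenue = 185,500 × R$465.88 = R$86,420,740.00.
Margin of safety = (R$86,420,740.00 − R$34,188,051.28) ÷ R$86,420,740.00 = 60.4%.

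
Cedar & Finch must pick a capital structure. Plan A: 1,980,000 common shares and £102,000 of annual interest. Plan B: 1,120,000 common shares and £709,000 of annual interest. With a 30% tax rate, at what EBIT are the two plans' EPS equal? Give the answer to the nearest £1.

At indifference, (EBIT − 102,000)(1 − t)/1,980,000 = (EBIT − 709,000)(1 − t)/1,120,000.
The (1 − t) factor cancels: (EBIT − 102,000) × 1,120,000 = (EBIT − 709,000) × 1,980,000.
EBIT × (1,980,000 − 1,120,000) = 709,000 × 1,980,000 − 102,000 × 1,120,000 = 1,289,580,000,000, so EBIT = 1,289,580,000,000 ÷ 860,000 = 1,499,511.63.

£1,499,512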